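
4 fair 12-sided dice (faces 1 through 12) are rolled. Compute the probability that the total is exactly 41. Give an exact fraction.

5/864

There are 12^4 = 20736 equally likely outcomes.
The number of ordered 4-tuples from {1,…,12} summing to 41 is 120.
P(sum = 41) = 120/20736 = 5/864.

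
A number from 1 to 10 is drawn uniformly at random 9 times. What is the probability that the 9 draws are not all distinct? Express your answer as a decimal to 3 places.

0.996

P(all 9 different) = 10/10 · 9/10 · ··· · 2/10 ≈ 0.004.
P(at least two equal) = 1 − 0.004 = 0.996.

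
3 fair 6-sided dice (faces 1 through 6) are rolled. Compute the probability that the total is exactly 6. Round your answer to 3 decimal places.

0.046

There are 6^3 = 216 equally likely outcomes.
The number of ordered 3-tuples from {1,…,6} summing to 6 is 10.
P(sum = 6) = 10/216 = 5/108 ≈ 0.046.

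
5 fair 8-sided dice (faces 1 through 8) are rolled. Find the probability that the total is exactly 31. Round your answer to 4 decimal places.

0.0211

There are 8^5 = 32768 equally likely outcomes.
The number of ordered 5-tuples from {1,…,8} summing to 31 is 690.
P(sum = 31) = 690/32768 = 345/16384 ≈ 0.0211.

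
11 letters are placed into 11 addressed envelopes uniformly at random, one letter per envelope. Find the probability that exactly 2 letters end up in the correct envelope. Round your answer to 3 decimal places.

0.184

Choose which 2 of the 11 are fixed: C(11,2) = 55 ways.
The remaining 9 must have no fixed point: D(9) = 133496.
P = 55·133496/39916800 = 16687/90720 ≈ 0.184.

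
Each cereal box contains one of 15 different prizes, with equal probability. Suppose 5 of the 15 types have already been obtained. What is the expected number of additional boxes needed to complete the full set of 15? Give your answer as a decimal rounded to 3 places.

43.935

Starting from 5 distinct types, each trial gives a new one with probability (15−i)/15 when i types are held, so the wait for the next new type is 15/(15−i).
E = 15/10 + 15/9 + 15/8 + 15/7 + 15/6 + 15/5 + 15/4 + 15/3 + 15/2 + 15/1 = 7381/168 ≈ 43.935.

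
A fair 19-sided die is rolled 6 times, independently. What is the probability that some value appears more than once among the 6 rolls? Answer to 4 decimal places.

0.5848

P(all 6 different) = 19/19 · 18/19 · ··· · 14/19 ≈ 0.4152.
P(at least two equal) = 1 − 0.4152 = 0.5848.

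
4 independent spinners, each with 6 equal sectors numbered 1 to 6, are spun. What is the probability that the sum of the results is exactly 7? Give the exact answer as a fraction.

5/324

There are 6^4 = 1296 equally likely outcomes.
The number of ordered 4-tuples from {1,…,6} summing to 7 is 20.
P(sum = 7) = 20/1296 = 5/324.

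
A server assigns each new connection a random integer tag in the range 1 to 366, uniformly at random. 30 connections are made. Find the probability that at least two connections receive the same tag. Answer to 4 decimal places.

It's easier to compute the probability that all 30 are distinct.
P(all distinct) = 366/366 · 365/366 · ··· · 337/366 ≈ 0.2947.
So the probability of at least one match is 1 − 0.2947 = 0.7053.

0.7053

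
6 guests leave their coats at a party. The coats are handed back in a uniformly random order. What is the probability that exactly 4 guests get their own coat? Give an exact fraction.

1/48

Choose which 4 of the 6 are fixed: C(6,4) = 15 ways.
The remaining 2 must have no fixed point: D(2) = 1.
P = 15·1/720 = 1/48.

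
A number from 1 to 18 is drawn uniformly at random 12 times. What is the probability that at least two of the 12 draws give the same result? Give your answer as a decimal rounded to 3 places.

P(all 12 different) = 18/18 · 17/18 · ··· · 7/18 ≈ 0.008.
P(at least two equal) = 1 − 0.008 = 0.992.

0.992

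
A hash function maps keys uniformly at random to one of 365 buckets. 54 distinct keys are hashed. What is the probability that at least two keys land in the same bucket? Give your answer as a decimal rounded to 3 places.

It's easier to compute the probability that all 54 are distinct.
P(all distinct) = 365/365 · 364/365 · ··· · 312/365 ≈ 0.016.
So the probability of at least one match is 1 − 0.016 = 0.984.

0.984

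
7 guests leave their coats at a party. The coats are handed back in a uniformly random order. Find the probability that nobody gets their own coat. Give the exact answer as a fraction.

This is the derangement probability: permutations of 7 with no fixed point.
D(7) = 7! · (1 − 1/1! + 1/2! − ··· + (−1)^7/7!) = 1854.
P = 1854/5040 = 103/280.

103/280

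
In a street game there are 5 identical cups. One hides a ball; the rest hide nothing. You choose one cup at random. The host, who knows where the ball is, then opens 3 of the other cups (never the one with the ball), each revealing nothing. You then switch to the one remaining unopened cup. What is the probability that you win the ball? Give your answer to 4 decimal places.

0.8000

Your original cup holds the ball with probability 1/5, so the other 4 collectively hold it with probability 4/5.
The host can always find 3 empty cups to open, so the reveals don't change that 4/5; it is now spread over the 1 remaining unopened cup.
P(win by switching) = (4/5) · (1/1) = 4/5 ≈ 0.8000.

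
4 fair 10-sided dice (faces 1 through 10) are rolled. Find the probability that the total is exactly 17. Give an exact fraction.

6/125

There are 10^4 = 10000 equally likely outcomes.
The number of ordered 4-tuples from {1,…,10} summing to 17 is 480.
P(sum = 17) = 480/10000 = 6/125.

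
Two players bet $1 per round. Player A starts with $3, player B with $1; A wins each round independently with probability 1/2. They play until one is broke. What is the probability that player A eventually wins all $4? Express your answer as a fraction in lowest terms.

With a fair step, P(i) = ½P(i−1) + ½P(i+1) with P(0)=0, P(4)=1 has the linear solution P(i) = i/4.
P(3) = 3/4.

3/4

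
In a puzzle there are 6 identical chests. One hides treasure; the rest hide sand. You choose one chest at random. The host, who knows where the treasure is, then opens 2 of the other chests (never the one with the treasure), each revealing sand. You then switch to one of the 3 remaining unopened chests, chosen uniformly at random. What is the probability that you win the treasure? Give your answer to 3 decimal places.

0.278

Your original chest holds the treasure with probability 1/6, so the other 5 collectively hold it with probability 5/6.
The host can always find 2 empty chests to open, so the reveals don't change that 5/6; it is now spread over the 3 remaining unopened chests.
P(win by switching) = (5/6) · (1/3) = 5/18 ≈ 0.278.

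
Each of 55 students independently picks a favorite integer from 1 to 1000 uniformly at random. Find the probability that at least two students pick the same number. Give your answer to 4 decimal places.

0.7797

It's easier to compute the probability that all 55 are distinct.
P(all distinct) = 1000/1000 · 999/1000 · ··· · 946/1000 ≈ 0.2203.
So the probability of at least one match is 1 − 0.2203 = 0.7797.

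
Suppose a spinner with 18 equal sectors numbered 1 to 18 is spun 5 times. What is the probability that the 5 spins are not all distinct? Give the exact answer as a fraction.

P(all 5 different) = 18/18 · 17/18 · ··· · 14/18 = 1190/2187.
P(at least two equal) = 1 − 1190/2187 = 997/2187.

997/2187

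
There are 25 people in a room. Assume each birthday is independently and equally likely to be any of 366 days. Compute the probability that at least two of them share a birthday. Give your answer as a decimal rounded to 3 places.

0.568

It's easier to compute the probability that all 25 are distinct.
P(all distinct) = 366/366 · 365/366 · ··· · 342/366 ≈ 0.432.
So the probability of at least one match is 1 − 0.432 = 0.568.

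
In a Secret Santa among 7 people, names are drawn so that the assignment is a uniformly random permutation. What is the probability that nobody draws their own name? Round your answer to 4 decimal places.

This is the derangement probability: permutations of 7 with no fixed point.
D(7) = 7! · (1 − 1/1! + 1/2! − ··· + (−1)^7/7!) = 1854.
P = 1854/5040 = 103/280 ≈ 0.3679.

0.3679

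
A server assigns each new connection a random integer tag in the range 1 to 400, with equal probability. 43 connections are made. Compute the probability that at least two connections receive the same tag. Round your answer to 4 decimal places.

It's easier to compute the probability that all 43 are distinct.
P(all distinct) = 400/400 · 399/400 · ··· · 358/400 ≈ 0.0961.
So the probability of at least one match is 1 − 0.0961 = 0.9039.

0.9039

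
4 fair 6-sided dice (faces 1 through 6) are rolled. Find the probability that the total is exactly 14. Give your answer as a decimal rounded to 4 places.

There are 6^4 = 1296 equally likely outcomes.
The number of ordered 4-tuples from {1,…,6} summing to 14 is 146.
P(sum = 14) = 146/1296 = 73/648 ≈ 0.1127.

0.1127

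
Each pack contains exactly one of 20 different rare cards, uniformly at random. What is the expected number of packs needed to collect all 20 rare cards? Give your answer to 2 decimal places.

After i distinct types are collected, each trial gives a new one with probability (20−i)/20, so the expected wait for the next new type is 20/(20−i).
E = 20/20 + 20/19 + 20/18 + 20/17 + 20/16 + 20/15 + 20/14 + 20/13 + 20/12 + 20/11 + 20/10 + 20/9 + 20/8 + 20/7 + 20/6 + 20/5 + 20/4 + 20/3 + 20/2 + 20/1 = 279175675/3879876 ≈ 71.95.

71.95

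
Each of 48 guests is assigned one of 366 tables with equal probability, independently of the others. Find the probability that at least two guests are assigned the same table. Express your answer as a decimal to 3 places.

It's easier to compute the probability that all 48 are distinct.
P(all distinct) = 366/366 · 365/366 · ··· · 319/366 ≈ 0.040.
So the probability of at least one match is 1 − 0.040 = 0.960.

0.960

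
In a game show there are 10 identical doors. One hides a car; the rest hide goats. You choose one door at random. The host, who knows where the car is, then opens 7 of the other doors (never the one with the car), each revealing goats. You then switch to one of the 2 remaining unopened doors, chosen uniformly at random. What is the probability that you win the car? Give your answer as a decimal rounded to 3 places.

Your original door holds the car with probability 1/10, so the other 9 collectively hold it with probability 9/10.
The host can always find 7 empty doors to open, so the reveals don't change that 9/10; it is now spread over the 2 remaining unopened doors.
P(win by switching) = (9/10) · (1/2) = 9/20 ≈ 0.450.

0.450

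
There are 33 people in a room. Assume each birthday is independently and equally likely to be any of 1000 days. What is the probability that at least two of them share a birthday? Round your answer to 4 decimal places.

0.4136

It's easier to compute the probability that all 33 are distinct.
P(all distinct) = 1000/1000 · 999/1000 · ··· · 968/1000 ≈ 0.5864.
So the probability of at least one match is 1 − 0.5864 = 0.4136.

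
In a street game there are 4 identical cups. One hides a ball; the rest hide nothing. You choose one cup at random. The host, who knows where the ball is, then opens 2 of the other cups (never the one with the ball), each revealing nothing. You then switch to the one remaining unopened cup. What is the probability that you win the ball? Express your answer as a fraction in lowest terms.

3/4

Your original cup holds the ball with probability 1/4, so the other 3 collectively hold it with probability 3/4.
The host can always find 2 empty cups to open, so the reveals don't change that 3/4; it is now spread over the 1 remaining unopened cup.
P(win by switching) = (3/4) · (1/1) = 3/4.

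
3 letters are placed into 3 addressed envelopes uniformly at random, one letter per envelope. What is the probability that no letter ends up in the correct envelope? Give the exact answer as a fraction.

1/3

This is the derangement probability: permutations of 3 with no fixed point.
D(3) = 3! · (1 − 1/1! + 1/2! − ··· + (−1)^3/3!) = 2.
P = 2/6 = 1/3.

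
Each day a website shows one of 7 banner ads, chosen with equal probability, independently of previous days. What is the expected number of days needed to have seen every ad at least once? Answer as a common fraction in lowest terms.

363/20

After i distinct types are collected, each trial gives a new one with probability (7−i)/7, so the expected wait for the next new type is 7/(7−i).
E = 7/7 + 7/6 + 7/5 + 7/4 + 7/3 + 7/2 + 7/1 = 363/20.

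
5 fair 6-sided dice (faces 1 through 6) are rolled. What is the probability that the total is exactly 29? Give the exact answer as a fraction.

There are 6^5 = 7776 equally likely outcomes.
The number of ordered 5-tuples from {1,…,6} summing to 29 is 5.
P(sum = 29) = 5/7776.

5/7776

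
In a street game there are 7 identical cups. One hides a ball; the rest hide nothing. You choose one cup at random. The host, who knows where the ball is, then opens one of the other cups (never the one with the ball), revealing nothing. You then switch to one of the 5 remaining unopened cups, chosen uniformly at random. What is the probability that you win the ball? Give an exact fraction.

Your original cup holds the ball with probability 1/7, so the other 6 collectively hold it with probability 6/7.
The host can always find an empty cup to open, so this doesn't change that 6/7; it is now spread over the 5 remaining unopened cups.
P(win by switching) = (6/7) · (1/5) = 6/35.

6/35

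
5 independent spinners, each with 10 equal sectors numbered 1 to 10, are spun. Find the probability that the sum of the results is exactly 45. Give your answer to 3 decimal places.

0.001

There are 10^5 = 100000 equally likely outcomes.
The number of ordered 5-tuples from {1,…,10} summing to 45 is 126.
P(sum = 45) = 126/100000 = 63/50000 ≈ 0.001.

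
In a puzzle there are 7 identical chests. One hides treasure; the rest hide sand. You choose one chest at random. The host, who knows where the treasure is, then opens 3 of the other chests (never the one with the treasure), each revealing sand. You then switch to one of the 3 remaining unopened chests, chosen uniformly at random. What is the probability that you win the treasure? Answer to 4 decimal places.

0.2857

Your original chest holds the treasure with probability 1/7, so the other 6 collectively hold it with probability 6/7.
The host can always find 3 empty chests to open, so the reveals don't change that 6/7; it is now spread over the 3 remaining unopened chests.
P(win by switching) = (6/7) · (1/3) = 2/7 ≈ 0.2857.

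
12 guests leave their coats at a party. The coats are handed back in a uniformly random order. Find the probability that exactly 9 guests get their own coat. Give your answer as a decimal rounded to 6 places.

0.000001

Choose which 9 of the 12 are fixed: C(12,9) = 220 ways.
The remaining 3 must have no fixed point: D(3) = 2.
P = 220·2/479001600 = 1/1088640 ≈ 0.000001.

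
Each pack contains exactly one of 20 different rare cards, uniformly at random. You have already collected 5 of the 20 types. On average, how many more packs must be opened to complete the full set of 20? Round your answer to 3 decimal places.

Starting from 5 distinct types, each trial gives a new one with probability (20−i)/20 when i types are held, so the wait for the next new type is 20/(20−i).
E = 20/15 + 20/14 + 20/13 + 20/12 + 20/11 + 20/10 + 20/9 + 20/8 + 20/7 + 20/6 + 20/5 + 20/4 + 20/3 + 20/2 + 20/1 = 1195757/18018 ≈ 66.365.

66.365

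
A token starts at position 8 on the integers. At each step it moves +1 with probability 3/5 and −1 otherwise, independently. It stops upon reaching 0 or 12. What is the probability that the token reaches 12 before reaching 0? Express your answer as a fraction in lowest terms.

Let r = q/p = (2/5)/(3/5) = 2/3. The recurrence P(i) = p·P(i+1) + q·P(i−1) with P(0)=0, P(12)=1 gives P(i) = (1 − r^i)/(1 − r^12).
P(8) = (1 − (2/3)^8) / (1 − (2/3)^12) = 7857/8113.

7857/8113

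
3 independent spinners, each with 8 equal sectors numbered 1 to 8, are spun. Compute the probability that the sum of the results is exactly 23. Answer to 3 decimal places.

0.006

There are 8^3 = 512 equally likely outcomes.
The number of ordered 3-tuples from {1,…,8} summing to 23 is 3.
P(sum = 23) = 3/512 ≈ 0.006.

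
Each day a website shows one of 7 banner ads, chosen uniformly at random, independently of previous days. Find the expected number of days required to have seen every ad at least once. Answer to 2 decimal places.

After i distinct types are collected, each trial gives a new one with probability (7−i)/7, so the expected wait for the next new type is 7/(7−i).
E = 7/7 + 7/6 + 7/5 + 7/4 + 7/3 + 7/2 + 7/1 = 363/20 ≈ 18.15.

18.15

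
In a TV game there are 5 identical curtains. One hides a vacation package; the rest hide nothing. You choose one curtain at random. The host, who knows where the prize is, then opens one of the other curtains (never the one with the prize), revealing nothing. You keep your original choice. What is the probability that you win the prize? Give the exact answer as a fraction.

The host can always open an empty curtain regardless of your choice, so this gives no information about your original curtain.
P(win by staying) = 1/5.

1/5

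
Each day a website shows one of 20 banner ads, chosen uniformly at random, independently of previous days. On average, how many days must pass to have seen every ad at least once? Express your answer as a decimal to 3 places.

After i distinct types are collected, each trial gives a new one with probability (20−i)/20, so the expected wait for the next new type is 20/(20−i).
E = 20/20 + 20/19 + 20/18 + 20/17 + 20/16 + 20/15 + 20/14 + 20/13 + 20/12 + 20/11 + 20/10 + 20/9 + 20/8 + 20/7 + 20/6 + 20/5 + 20/4 + 20/3 + 20/2 + 20/1 = 279175675/3879876 ≈ 71.955.

71.955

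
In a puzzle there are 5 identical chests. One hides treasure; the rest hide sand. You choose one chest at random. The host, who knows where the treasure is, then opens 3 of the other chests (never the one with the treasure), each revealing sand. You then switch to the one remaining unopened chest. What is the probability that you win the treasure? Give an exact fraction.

4/5

Your original chest holds the treasure with probability 1/5, so the other 4 collectively hold it with probability 4/5.
The host can always find 3 empty chests to open, so the reveals don't change that 4/5; it is now spread over the 1 remaining unopened chest.
P(win by switching) = (4/5) · (1/1) = 4/5.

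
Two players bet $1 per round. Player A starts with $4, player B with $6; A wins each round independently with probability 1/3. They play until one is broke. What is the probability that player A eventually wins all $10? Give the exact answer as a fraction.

5/341

Let r = q/p = (2/3)/(1/3) = 2. The recurrence P(i) = p·P(i+1) + q·P(i−1) with P(0)=0, P(10)=1 gives P(i) = (1 − r^i)/(1 − r^10).
P(4) = (1 − (2)^4) / (1 − (2)^10) = 5/341.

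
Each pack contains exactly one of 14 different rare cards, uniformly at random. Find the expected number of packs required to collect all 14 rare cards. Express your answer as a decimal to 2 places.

After i distinct types are collected, each trial gives a new one with probability (14−i)/14, so the expected wait for the next new type is 14/(14−i).
E = 14/14 + 14/13 + 14/12 + 14/11 + 14/10 + 14/9 + 14/8 + 14/7 + 14/6 + 14/5 + 14/4 + 14/3 + 14/2 + 14/1 = 1171733/25740 ≈ 45.52.

45.52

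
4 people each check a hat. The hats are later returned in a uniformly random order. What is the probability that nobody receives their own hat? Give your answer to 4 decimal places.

0.3750

This is the derangement probability: permutations of 4 with no fixed point.
D(4) = 4! · (1 − 1/1! + 1/2! − ··· + (−1)^4/4!) = 9.
P = 9/24 = 3/8 ≈ 0.3750.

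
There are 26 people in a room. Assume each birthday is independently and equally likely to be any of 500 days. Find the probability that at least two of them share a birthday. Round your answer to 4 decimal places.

0.4838

It's easier to compute the probability that all 26 are distinct.
P(all distinct) = 500/500 · 499/500 · ··· · 475/500 ≈ 0.5162.
So the probability of at least one match is 1 − 0.5162 = 0.4838.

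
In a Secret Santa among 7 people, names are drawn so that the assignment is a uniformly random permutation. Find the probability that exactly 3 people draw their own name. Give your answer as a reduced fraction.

1/16

Choose which 3 of the 7 are fixed: C(7,3) = 35 ways.
The remaining 4 must have no fixed point: D(4) = 9.
P = 35·9/5040 = 1/16.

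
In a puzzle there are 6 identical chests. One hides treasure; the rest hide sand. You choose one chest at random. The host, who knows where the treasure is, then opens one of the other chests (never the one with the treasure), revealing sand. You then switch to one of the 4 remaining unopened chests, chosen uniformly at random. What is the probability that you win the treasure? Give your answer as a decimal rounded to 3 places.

Your original chest holds the treasure with probability 1/6, so the other 5 collectively hold it with probability 5/6.
The host can always find an empty chest to open, so this doesn't change that 5/6; it is now spread over the 4 remaining unopened chests.
P(win by switching) = (5/6) · (1/4) = 5/24 ≈ 0.208.

0.208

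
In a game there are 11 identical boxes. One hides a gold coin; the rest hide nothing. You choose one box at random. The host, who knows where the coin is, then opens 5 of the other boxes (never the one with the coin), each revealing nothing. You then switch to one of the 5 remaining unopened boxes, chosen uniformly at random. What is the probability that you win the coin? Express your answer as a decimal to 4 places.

Your original box holds the coin with probability 1/11, so the other 10 collectively hold it with probability 10/11.
The host can always find 5 empty boxes to open, so the reveals don't change that 10/11; it is now spread over the 5 remaining unopened boxes.
P(win by switching) = (10/11) · (1/5) = 2/11 ≈ 0.1818.

0.1818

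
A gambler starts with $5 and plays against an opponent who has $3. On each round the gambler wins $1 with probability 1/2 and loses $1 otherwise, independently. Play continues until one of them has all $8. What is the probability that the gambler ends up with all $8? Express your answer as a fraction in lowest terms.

5/8

With a fair step, P(i) = ½P(i−1) + ½P(i+1) with P(0)=0, P(8)=1 has the linear solution P(i) = i/8.
P(5) = 5/8.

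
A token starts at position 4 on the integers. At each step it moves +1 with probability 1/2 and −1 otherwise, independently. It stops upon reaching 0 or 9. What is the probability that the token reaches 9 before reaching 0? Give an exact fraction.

With a fair step, P(i) = ½P(i−1) + ½P(i+1) with P(0)=0, P(9)=1 has the linear solution P(i) = i/9.
P(4) = 4/9.

4/9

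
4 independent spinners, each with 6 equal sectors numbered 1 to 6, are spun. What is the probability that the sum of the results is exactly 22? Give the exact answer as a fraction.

There are 6^4 = 1296 equally likely outcomes.
The number of ordered 4-tuples from {1,…,6} summing to 22 is 10.
P(sum = 22) = 10/1296 = 5/648.

5/648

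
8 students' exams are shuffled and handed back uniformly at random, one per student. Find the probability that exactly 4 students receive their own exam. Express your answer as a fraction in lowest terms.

1/64

Choose which 4 of the 8 are fixed: C(8,4) = 70 ways.
The remaining 4 must have no fixed point: D(4) = 9.
P = 70·9/40320 = 1/64.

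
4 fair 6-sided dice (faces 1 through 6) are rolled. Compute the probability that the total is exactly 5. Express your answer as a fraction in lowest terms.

1/324

There are 6^4 = 1296 equally likely outcomes.
The number of ordered 4-tuples from {1,…,6} summing to 5 is 4.
P(sum = 5) = 4/1296 = 1/324.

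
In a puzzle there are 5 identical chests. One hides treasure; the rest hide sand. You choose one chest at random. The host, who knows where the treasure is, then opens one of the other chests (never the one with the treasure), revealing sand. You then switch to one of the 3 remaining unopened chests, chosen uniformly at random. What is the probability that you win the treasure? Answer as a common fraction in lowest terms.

Your original chest holds the treasure with probability 1/5, so the other 4 collectively hold it with probability 4/5.
The host can always find an empty chest to open, so this doesn't change that 4/5; it is now spread over the 3 remaining unopened chests.
P(win by switching) = (4/5) · (1/3) = 4/15.

4/15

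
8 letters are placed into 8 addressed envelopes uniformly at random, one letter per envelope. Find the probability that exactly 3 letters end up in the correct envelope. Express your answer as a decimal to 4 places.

Choose which 3 of the 8 are fixed: C(8,3) = 56 ways.
The remaining 5 must have no fixed point: D(5) = 44.
P = 56·44/40320 = 11/180 ≈ 0.0611.

0.0611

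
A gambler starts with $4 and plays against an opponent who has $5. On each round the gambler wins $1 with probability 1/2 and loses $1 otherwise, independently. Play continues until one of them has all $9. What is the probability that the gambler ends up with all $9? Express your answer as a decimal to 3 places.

With a fair step, P(i) = ½P(i−1) + ½P(i+1) with P(0)=0, P(9)=1 has the linear solution P(i) = i/9.
P(4) = 4/9 ≈ 0.444.

0.444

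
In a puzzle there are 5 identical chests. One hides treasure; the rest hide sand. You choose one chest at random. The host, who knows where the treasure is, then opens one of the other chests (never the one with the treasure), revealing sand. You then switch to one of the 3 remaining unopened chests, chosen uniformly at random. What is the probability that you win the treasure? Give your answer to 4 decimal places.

0.2667

Your original chest holds the treasure with probability 1/5, so the other 4 collectively hold it with probability 4/5.
The host can always find an empty chest to open, so this doesn't change that 4/5; it is now spread over the 3 remaining unopened chests.
P(win by switching) = (4/5) · (1/3) = 4/15 ≈ 0.2667.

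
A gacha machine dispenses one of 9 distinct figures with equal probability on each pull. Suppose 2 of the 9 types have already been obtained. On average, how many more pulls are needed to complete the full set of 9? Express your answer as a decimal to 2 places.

23.34

Starting from 2 distinct types, each trial gives a new one with probability (9−i)/9 when i types are held, so the wait for the next new type is 9/(9−i).
E = 9/7 + 9/6 + 9/5 + 9/4 + 9/3 + 9/2 + 9/1 = 3267/140 ≈ 23.34.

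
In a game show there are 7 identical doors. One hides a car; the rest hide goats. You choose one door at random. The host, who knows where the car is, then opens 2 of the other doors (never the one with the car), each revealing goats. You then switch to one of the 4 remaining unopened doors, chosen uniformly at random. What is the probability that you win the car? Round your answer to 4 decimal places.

0.2143

Your original door holds the car with probability 1/7, so the other 6 collectively hold it with probability 6/7.
The host can always find 2 empty doors to open, so the reveals don't change that 6/7; it is now spread over the 4 remaining unopened doors.
P(win by switching) = (6/7) · (1/4) = 3/14 ≈ 0.2143.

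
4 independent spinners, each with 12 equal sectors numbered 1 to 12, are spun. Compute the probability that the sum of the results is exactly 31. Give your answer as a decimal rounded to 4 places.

0.0442

There are 12^4 = 20736 equally likely outcomes.
The number of ordered 4-tuples from {1,…,12} summing to 31 is 916.
P(sum = 31) = 916/20736 = 229/5184 ≈ 0.0442.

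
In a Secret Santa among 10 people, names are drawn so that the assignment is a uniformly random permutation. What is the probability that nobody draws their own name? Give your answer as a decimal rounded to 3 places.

0.368

This is the derangement probability: permutations of 10 with no fixed point.
D(10) = 10! · (1 − 1/1! + 1/2! − ··· + (−1)^10/10!) = 1334961.
P = 1334961/3628800 = 16481/44800 ≈ 0.368.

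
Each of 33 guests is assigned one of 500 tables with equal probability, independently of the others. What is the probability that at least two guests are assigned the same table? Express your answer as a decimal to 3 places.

0.660

It's easier to compute the probability that all 33 are distinct.
P(all distinct) = 500/500 · 499/500 · ··· · 468/500 ≈ 0.340.
So the probability of at least one match is 1 − 0.340 = 0.660.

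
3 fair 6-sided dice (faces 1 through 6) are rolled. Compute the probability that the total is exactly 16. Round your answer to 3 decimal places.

There are 6^3 = 216 equally likely outcomes.
The number of ordered 3-tuples from {1,…,6} summing to 16 is 6.
P(sum = 16) = 6/216 = 1/36 ≈ 0.028.

0.028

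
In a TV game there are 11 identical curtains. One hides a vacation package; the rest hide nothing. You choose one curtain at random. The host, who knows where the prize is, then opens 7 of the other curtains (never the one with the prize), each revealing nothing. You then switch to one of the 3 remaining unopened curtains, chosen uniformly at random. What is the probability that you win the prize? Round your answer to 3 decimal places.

0.303

Your original curtain holds the prize with probability 1/11, so the other 10 collectively hold it with probability 10/11.
The host can always find 7 empty curtains to open, so the reveals don't change that 10/11; it is now spread over the 3 remaining unopened curtains.
P(win by switching) = (10/11) · (1/3) = 10/33 ≈ 0.303.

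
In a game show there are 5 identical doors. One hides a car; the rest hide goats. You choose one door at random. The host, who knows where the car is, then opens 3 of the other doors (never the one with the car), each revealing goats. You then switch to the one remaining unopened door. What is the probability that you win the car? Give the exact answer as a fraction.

Your original door holds the car with probability 1/5, so the other 4 collectively hold it with probability 4/5.
The host can always find 3 empty doors to open, so the reveals don't change that 4/5; it is now spread over the 1 remaining unopened door.
P(win by switching) = (4/5) · (1/1) = 4/5.

4/5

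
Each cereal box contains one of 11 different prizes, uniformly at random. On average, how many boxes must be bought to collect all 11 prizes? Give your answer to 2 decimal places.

After i distinct types are collected, each trial gives a new one with probability (11−i)/11, so the expected wait for the next new type is 11/(11−i).
E = 11/11 + 11/10 + 11/9 + 11/8 + 11/7 + 11/6 + 11/5 + 11/4 + 11/3 + 11/2 + 11/1 = 83711/2520 ≈ 33.22.

33.22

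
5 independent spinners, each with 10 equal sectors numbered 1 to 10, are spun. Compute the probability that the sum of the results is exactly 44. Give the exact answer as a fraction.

There are 10^5 = 100000 equally likely outcomes.
The number of ordered 5-tuples from {1,…,10} summing to 44 is 210.
P(sum = 44) = 210/100000 = 21/10000.

21/10000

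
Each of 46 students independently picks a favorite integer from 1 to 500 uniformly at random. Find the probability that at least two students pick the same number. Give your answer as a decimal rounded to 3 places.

0.882

It's easier to compute the probability that all 46 are distinct.
P(all distinct) = 500/500 · 499/500 · ··· · 455/500 ≈ 0.118.
So the probability of at least one match is 1 − 0.118 = 0.882.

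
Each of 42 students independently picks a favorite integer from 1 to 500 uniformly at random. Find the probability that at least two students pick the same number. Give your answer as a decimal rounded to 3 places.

0.830

It's easier to compute the probability that all 42 are distinct.
P(all distinct) = 500/500 · 499/500 · ··· · 459/500 ≈ 0.170.
So the probability of at least one match is 1 − 0.170 = 0.830.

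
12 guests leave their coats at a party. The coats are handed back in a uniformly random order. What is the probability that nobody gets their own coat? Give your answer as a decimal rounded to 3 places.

This is the derangement probability: permutations of 12 with no fixed point.
D(12) = 12! · (1 − 1/1! + 1/2! − ··· + (−1)^12/12!) = 176214841.
P = 176214841/479001600 = 16019531/43545600 ≈ 0.368.

0.368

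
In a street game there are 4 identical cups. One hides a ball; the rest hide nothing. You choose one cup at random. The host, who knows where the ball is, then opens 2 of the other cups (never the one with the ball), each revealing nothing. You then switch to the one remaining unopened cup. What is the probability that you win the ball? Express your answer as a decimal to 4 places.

Your original cup holds the ball with probability 1/4, so the other 3 collectively hold it with probability 3/4.
The host can always find 2 empty cups to open, so the reveals don't change that 3/4; it is now spread over the 1 remaining unopened cup.
P(win by switching) = (3/4) · (1/1) = 3/4 ≈ 0.7500.

0.7500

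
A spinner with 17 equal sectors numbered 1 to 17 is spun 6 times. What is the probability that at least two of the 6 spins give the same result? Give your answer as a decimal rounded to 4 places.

0.6308

P(all 6 different) = 17/17 · 16/17 · ··· · 12/17 ≈ 0.3692.
P(at least two equal) = 1 − 0.3692 = 0.6308.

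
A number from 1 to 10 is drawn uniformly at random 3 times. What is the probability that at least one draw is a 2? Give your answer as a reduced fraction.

271/1000

P(no draw is a 2) = (9/10)^3 = 729/1000.
P(at least one) = 1 − 729/1000 = 271/1000.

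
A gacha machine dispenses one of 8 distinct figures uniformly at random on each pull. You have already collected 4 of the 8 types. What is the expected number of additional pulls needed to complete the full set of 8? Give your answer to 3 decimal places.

16.667

Starting from 4 distinct types, each trial gives a new one with probability (8−i)/8 when i types are held, so the wait for the next new type is 8/(8−i).
E = 8/4 + 8/3 + 8/2 + 8/1 = 50/3 ≈ 16.667.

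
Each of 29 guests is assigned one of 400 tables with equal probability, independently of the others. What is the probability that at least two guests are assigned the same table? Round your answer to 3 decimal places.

It's easier to compute the probability that all 29 are distinct.
P(all distinct) = 400/400 · 399/400 · ··· · 372/400 ≈ 0.353.
So the probability of at least one match is 1 − 0.353 = 0.647.

0.647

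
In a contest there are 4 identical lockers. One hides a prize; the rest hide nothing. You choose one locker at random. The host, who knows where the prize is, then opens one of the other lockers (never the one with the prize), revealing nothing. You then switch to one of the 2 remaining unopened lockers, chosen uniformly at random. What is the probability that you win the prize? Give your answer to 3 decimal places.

0.375

Your original locker holds the prize with probability 1/4, so the other 3 collectively hold it with probability 3/4.
The host can always find an empty locker to open, so this doesn't change that 3/4; it is now spread over the 2 remaining unopened lockers.
P(win by switching) = (3/4) · (1/2) = 3/8 ≈ 0.375.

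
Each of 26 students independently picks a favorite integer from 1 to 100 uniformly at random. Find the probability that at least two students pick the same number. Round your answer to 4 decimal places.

0.9718

It's easier to compute the probability that all 26 are distinct.
P(all distinct) = 100/100 · 99/100 · ··· · 75/100 ≈ 0.0282.
So the probability of at least one match is 1 − 0.0282 = 0.9718.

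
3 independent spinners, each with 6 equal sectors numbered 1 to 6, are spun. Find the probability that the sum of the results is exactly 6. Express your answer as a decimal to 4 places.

There are 6^3 = 216 equally likely outcomes.
The number of ordered 3-tuples from {1,…,6} summing to 6 is 10.
P(sum = 6) = 10/216 = 5/108 ≈ 0.0463.

0.0463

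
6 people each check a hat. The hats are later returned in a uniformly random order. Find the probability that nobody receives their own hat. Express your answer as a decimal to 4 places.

0.3681

This is the derangement probability: permutations of 6 with no fixed point.
D(6) = 6! · (1 − 1/1! + 1/2! − ··· + (−1)^6/6!) = 265.
P = 265/720 = 53/144 ≈ 0.3681.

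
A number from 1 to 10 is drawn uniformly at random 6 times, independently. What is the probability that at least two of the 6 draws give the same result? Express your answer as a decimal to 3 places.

P(all 6 different) = 10/10 · 9/10 · ··· · 5/10 ≈ 0.151.
P(at least two equal) = 1 − 0.151 = 0.849.

0.849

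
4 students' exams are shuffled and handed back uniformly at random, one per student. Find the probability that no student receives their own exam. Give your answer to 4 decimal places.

0.3750

This is the derangement probability: permutations of 4 with no fixed point.
D(4) = 4! · (1 − 1/1! + 1/2! − ··· + (−1)^4/4!) = 9.
P = 9/24 = 3/8 ≈ 0.3750.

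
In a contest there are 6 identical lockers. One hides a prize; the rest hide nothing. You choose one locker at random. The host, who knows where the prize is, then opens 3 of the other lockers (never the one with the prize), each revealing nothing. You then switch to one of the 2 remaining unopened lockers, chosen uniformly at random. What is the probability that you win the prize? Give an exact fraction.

Your original locker holds the prize with probability 1/6, so the other 5 collectively hold it with probability 5/6.
The host can always find 3 empty lockers to open, so the reveals don't change that 5/6; it is now spread over the 2 remaining unopened lockers.
P(win by switching) = (5/6) · (1/2) = 5/12.

5/12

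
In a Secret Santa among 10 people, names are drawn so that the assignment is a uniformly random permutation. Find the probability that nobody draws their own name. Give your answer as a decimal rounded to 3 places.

0.368

This is the derangement probability: permutations of 10 with no fixed point.
D(10) = 10! · (1 − 1/1! + 1/2! − ··· + (−1)^10/10!) = 1334961.
P = 1334961/3628800 = 16481/44800 ≈ 0.368.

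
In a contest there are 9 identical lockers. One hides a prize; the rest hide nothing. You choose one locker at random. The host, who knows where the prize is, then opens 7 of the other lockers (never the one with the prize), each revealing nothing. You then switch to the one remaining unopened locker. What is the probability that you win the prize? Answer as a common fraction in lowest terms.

Your original locker holds the prize with probability 1/9, so the other 8 collectively hold it with probability 8/9.
The host can always find 7 empty lockers to open, so the reveals don't change that 8/9; it is now spread over the 1 remaining unopened locker.
P(win by switching) = (8/9) · (1/1) = 8/9.

8/9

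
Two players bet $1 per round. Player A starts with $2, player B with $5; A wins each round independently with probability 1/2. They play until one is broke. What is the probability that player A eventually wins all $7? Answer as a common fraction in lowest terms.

2/7

With a fair step, P(i) = ½P(i−1) + ½P(i+1) with P(0)=0, P(7)=1 has the linear solution P(i) = i/7.
P(2) = 2/7.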